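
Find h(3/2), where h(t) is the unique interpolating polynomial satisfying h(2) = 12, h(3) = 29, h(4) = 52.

23/4

Evaluate each Lagrange basis at t = 3/2:
L_0(3/2) = (-3/2)·(-5/2)/[(-1)·(-2)] = 15/8
L_1(3/2) = (-1/2)·(-5/2)/[(1)·(-1)] = -5/4
L_2(3/2) = (-1/2)·(-3/2)/[(2)·(1)] = 3/8
Sum: 12·(15/8) + 29·(-5/4) + 52·(3/8) = 23/4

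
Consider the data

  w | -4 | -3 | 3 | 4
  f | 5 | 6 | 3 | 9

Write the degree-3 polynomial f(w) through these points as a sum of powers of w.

Build the Lagrange basis polynomials:
L_0(w) = (w + 3)(w - 3)(w - 4) / [-56] = -(1/56)w^3 + (1/14)w^2 + (9/56)w - 9/14
L_1(w) = (w + 4)(w - 3)(w - 4) / [42] = (1/42)w^3 - (1/14)w^2 - (8/21)w + 8/7
L_2(w) = (w + 4)(w + 3)(w - 4) / [-42] = -(1/42)w^3 - (1/14)w^2 + (8/21)w + 8/7
L_3(w) = (w + 4)(w + 3)(w - 3) / [56] = (1/56)w^3 + (1/14)w^2 - (9/56)w - 9/14
f(w) = 5·L_0 + 6·L_1 + 3·L_2 + 9·L_3
  5·L_0(w) = -(5/56)w^3 + (5/14)w^2 + (45/56)w - 45/14
  6·L_1(w) = (1/7)w^3 - (3/7)w^2 - (16/7)w + 48/7
  3·L_2(w) = -(1/14)w^3 - (3/14)w^2 + (8/7)w + 24/7
  9·L_3(w) = (9/56)w^3 + (9/14)w^2 - (81/56)w - 81/14
Adding term by term: (1/7)w^3 + (5/14)w^2 - (25/14)w + 9/7

f(w) = (1/7)w^3 + (5/14)w^2 - (25/14)w + 9/7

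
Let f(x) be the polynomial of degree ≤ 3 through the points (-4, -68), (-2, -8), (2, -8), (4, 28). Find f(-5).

Evaluate each Lagrange basis at x = -5:
L_0(-5) = (-3)·(-7)·(-9)/[(-2)·(-6)·(-8)] = 63/32
L_1(-5) = (-1)·(-7)·(-9)/[(2)·(-4)·(-6)] = -21/16
L_2(-5) = (-1)·(-3)·(-9)/[(6)·(4)·(-2)] = 9/16
L_3(-5) = (-1)·(-3)·(-7)/[(8)·(6)·(2)] = -7/32
Sum: (-68)·(63/32) + (-8)·(-21/16) + (-8)·(9/16) + 28·(-7/32) = -134

-134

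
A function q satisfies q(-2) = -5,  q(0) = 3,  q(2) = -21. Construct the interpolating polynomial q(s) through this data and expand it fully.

q(s) = -4s^2 - 4s + 3

Newton's divided differences:
q[-2,0] = (3 - (-5)) / (0 - (-2)) = 4
q[0,2] = (-21 - 3) / (2 - 0) = -12
q[-2,0,2] = (-12 - 4) / (2 - (-2)) = -4
q(s) = -5 + 4·(s + 2) + (-4)·(s + 2)s
Expanding: q(s) = -4s^2 - 4s + 3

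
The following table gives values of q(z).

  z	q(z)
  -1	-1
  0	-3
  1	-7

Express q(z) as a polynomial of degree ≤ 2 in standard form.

q(z) = -z^2 - 3z - 3

Build the Lagrange basis polynomials:
L_0(z) = z(z - 1) / [2] = (1/2)z^2 - (1/2)z
L_1(z) = (z + 1)(z - 1) / [-1] = -z^2 + 1
L_2(z) = (z + 1)z / [2] = (1/2)z^2 + (1/2)z
q(z) = (-1)·L_0 + (-3)·L_1 + (-7)·L_2
  (-1)·L_0(z) = -(1/2)z^2 + (1/2)z
  (-3)·L_1(z) = 3z^2 - 3
  (-7)·L_2(z) = -(7/2)z^2 - (7/2)z
Adding term by term: -z^2 - 3z - 3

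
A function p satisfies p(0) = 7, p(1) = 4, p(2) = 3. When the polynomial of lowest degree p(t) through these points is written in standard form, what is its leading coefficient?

1

The leading coefficient equals the top divided difference p[0,1,2].
p[0,1] = (4 - 7) / (1 - 0) = -3
p[1,2] = (3 - 4) / (2 - 1) = -1
p[0,1,2] = (-1 - (-3)) / (2 - 0) = 1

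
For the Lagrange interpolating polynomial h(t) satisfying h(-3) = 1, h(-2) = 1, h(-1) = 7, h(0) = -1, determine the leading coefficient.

The leading coefficient equals the top divided difference h[-3,-2,-1,0].
h[-3,-2] = (1 - 1) / (-2 - (-3)) = 0
h[-2,-1] = (7 - 1) / (-1 - (-2)) = 6
h[-1,0] = (-1 - 7) / (0 - (-1)) = -8
h[-3,-2,-1] = (6 - 0) / (-1 - (-3)) = 3
h[-2,-1,0] = (-8 - 6) / (0 - (-2)) = -7
h[-3,-2,-1,0] = (-7 - 3) / (0 - (-3)) = -10/3

-10/3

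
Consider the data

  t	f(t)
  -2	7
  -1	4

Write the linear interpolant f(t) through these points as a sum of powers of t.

L_0(t) = (t + 1) / [-1] = -t - 1
L_1(t) = (t + 2) / [1] = t + 2
f(t) = 7·L_0 + 4·L_1
  7·L_0(t) = -7t - 7
  4·L_1(t) = 4t + 8
Adding term by term: -3t + 1

f(t) = -3t + 1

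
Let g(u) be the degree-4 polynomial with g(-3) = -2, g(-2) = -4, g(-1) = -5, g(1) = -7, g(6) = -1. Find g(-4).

Evaluate each Lagrange basis at u = -4:
L_0(-4) = (-2)·(-3)·(-5)·(-10)/[(-1)·(-2)·(-4)·(-9)] = 25/6
L_1(-4) = (-1)·(-3)·(-5)·(-10)/[(1)·(-1)·(-3)·(-8)] = -25/4
L_2(-4) = (-1)·(-2)·(-5)·(-10)/[(2)·(1)·(-2)·(-7)] = 25/7
L_3(-4) = (-1)·(-2)·(-3)·(-10)/[(4)·(3)·(2)·(-5)] = -1/2
L_4(-4) = (-1)·(-2)·(-3)·(-5)/[(9)·(8)·(7)·(5)] = 1/84
Sum: (-2)·(25/6) + (-4)·(-25/4) + (-5)·(25/7) + (-7)·(-1/2) + (-1)·(1/84) = 193/84

193/84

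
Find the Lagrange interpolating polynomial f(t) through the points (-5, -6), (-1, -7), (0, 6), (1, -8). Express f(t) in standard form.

L_0(t) = (t + 1)t(t - 1) / [-120] = -(1/120)t^3 + (1/120)t
L_1(t) = (t + 5)t(t - 1) / [8] = (1/8)t^3 + (1/2)t^2 - (5/8)t
L_2(t) = (t + 5)(t + 1)(t - 1) / [-5] = -(1/5)t^3 - t^2 + (1/5)t + 1
L_3(t) = (t + 5)(t + 1)t / [12] = (1/12)t^3 + (1/2)t^2 + (5/12)t
f(t) = (-6)·L_0 + (-7)·L_1 + 6·L_2 + (-8)·L_3
  (-6)·L_0(t) = (1/20)t^3 - (1/20)t
  (-7)·L_1(t) = -(7/8)t^3 - (7/2)t^2 + (35/8)t
  6·L_2(t) = -(6/5)t^3 - 6t^2 + (6/5)t + 6
  (-8)·L_3(t) = -(2/3)t^3 - 4t^2 - (10/3)t
Adding term by term: -(323/120)t^3 - (27/2)t^2 + (263/120)t + 6

f(t) = -(323/120)t^3 - (27/2)t^2 + (263/120)t + 6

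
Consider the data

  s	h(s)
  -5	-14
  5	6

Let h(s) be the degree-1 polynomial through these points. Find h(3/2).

-1

Evaluate each Lagrange basis at s = 3/2:
L_0(3/2) = (-7/2)/[(-10)] = 7/20
L_1(3/2) = (13/2)/[(10)] = 13/20
Sum: (-14)·(7/20) + 6·(13/20) = -1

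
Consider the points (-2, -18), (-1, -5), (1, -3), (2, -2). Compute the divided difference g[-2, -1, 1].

-4

g[-2,-1] = (-5 - (-18)) / (-1 - (-2)) = 13
g[-1,1] = (-3 - (-5)) / (1 - (-1)) = 1
g[-2,-1,1] = (1 - 13) / (1 - (-2)) = -4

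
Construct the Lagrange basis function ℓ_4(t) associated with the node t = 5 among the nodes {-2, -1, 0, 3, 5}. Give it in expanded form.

ℓ_4(t) = (1/420)t^4 - (1/60)t^2 - (1/70)t

ℓ_4(t) = (t + 2)(t + 1)t(t - 3) / [(7)·(6)·(5)·(2)]
       = (t^4 - 7t^2 - 6t) / (420)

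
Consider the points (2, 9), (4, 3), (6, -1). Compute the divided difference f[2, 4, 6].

1/4

f[2,4] = (3 - 9) / (4 - 2) = -3
f[4,6] = (-1 - 3) / (6 - 4) = -2
f[2,4,6] = (-2 - (-3)) / (6 - 2) = 1/4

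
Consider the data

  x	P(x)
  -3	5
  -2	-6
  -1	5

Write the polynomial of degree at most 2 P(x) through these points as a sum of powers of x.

L_0(x) = (x + 2)(x + 1) / [2] = (1/2)x^2 + (3/2)x + 1
L_1(x) = (x + 3)(x + 1) / [-1] = -x^2 - 4x - 3
L_2(x) = (x + 3)(x + 2) / [2] = (1/2)x^2 + (5/2)x + 3
P(x) = 5·L_0 + (-6)·L_1 + 5·L_2
  5·L_0(x) = (5/2)x^2 + (15/2)x + 5
  (-6)·L_1(x) = 6x^2 + 24x + 18
  5·L_2(x) = (5/2)x^2 + (25/2)x + 15
Adding term by term: 11x^2 + 44x + 38

P(x) = 11x^2 + 44x + 38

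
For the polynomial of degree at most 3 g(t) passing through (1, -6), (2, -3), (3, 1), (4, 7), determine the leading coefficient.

Build the Lagrange basis polynomials:
L_0(t) = (t - 2)(t - 3)(t - 4) / [-6] = -(1/6)t^3 + (3/2)t^2 - (13/3)t + 4
L_1(t) = (t - 1)(t - 3)(t - 4) / [2] = (1/2)t^3 - 4t^2 + (19/2)t - 6
L_2(t) = (t - 1)(t - 2)(t - 4) / [-2] = -(1/2)t^3 + (7/2)t^2 - 7t + 4
L_3(t) = (t - 1)(t - 2)(t - 3) / [6] = (1/6)t^3 - t^2 + (11/6)t - 1
g(t) = (-6)·L_0 + (-3)·L_1 + 1·L_2 + 7·L_3
Only the coefficient of t^3 is needed; take it from each L_i and combine:
(-6)·(-1/6) + (-3)·(1/2) + 1·(-1/2) + 7·(1/6) = 1/6

1/6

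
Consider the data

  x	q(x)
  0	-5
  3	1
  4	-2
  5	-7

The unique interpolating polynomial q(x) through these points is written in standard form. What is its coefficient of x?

127/20

Build the Lagrange basis polynomials:
L_0(x) = (x - 3)(x - 4)(x - 5) / [-60] = -(1/60)x^3 + (1/5)x^2 - (47/60)x + 1
L_1(x) = x(x - 4)(x - 5) / [6] = (1/6)x^3 - (3/2)x^2 + (10/3)x
L_2(x) = x(x - 3)(x - 5) / [-4] = -(1/4)x^3 + 2x^2 - (15/4)x
L_3(x) = x(x - 3)(x - 4) / [10] = (1/10)x^3 - (7/10)x^2 + (6/5)x
q(x) = (-5)·L_0 + 1·L_1 + (-2)·L_2 + (-7)·L_3
Only the coefficient of x is needed; take it from each L_i and combine:
(-5)·(-47/60) + 1·(10/3) + (-2)·(-15/4) + (-7)·(6/5) = 127/20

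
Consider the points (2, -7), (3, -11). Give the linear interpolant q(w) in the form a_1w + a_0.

q(w) = -4w + 1

L_0(w) = (w - 3) / [-1] = -w + 3
L_1(w) = (w - 2) / [1] = w - 2
q(w) = (-7)·L_0 + (-11)·L_1
  (-7)·L_0(w) = 7w - 21
  (-11)·L_1(w) = -11w + 22
Adding term by term: -4w + 1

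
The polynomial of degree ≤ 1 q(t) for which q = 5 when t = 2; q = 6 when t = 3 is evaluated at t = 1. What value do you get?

4

Evaluate each Lagrange basis at t = 1:
L_0(1) = (-2)/[(-1)] = 2
L_1(1) = (-1)/[(1)] = -1
Sum: 5·(2) + 6·(-1) = 4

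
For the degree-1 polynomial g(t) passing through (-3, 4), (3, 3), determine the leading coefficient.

-1/6

Build the Lagrange basis polynomials:
L_0(t) = (t - 3) / [-6] = -(1/6)t + 1/2
L_1(t) = (t + 3) / [6] = (1/6)t + 1/2
g(t) = 4·L_0 + 3·L_1
Only the coefficient of t is needed; take it from each L_i and combine:
4·(-1/6) + 3·(1/6) = -1/6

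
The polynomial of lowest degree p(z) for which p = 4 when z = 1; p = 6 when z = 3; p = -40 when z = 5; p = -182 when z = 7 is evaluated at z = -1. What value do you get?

2

Using Newton's divided-difference form:
p[1,3] = (6 - 4) / (3 - 1) = 1
p[3,5] = (-40 - 6) / (5 - 3) = -23
p[5,7] = (-182 - (-40)) / (7 - 5) = -71
p[1,3,5] = (-23 - 1) / (5 - 1) = -6
p[3,5,7] = (-71 - (-23)) / (7 - 3) = -12
p[1,3,5,7] = (-12 - (-6)) / (7 - 1) = -1
p(-1) = 4 + 1·(-2) + (-6)·(-2)·(-4) + (-1)·(-2)·(-4)·(-6) = 2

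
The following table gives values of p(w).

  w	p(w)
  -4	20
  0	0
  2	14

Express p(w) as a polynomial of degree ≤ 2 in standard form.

p(w) = 2w^2 + 3w

Build the Lagrange basis polynomials:
L_0(w) = w(w - 2) / [24] = (1/24)w^2 - (1/12)w
L_1(w) = (w + 4)(w - 2) / [-8] = -(1/8)w^2 - (1/4)w + 1
L_2(w) = (w + 4)w / [12] = (1/12)w^2 + (1/3)w
p(w) = 20·L_0 + 0·L_1 + 14·L_2
  20·L_0(w) = (5/6)w^2 - (5/3)w
  0·L_1(w) = 0
  14·L_2(w) = (7/6)w^2 + (14/3)w
Adding term by term: 2w^2 + 3w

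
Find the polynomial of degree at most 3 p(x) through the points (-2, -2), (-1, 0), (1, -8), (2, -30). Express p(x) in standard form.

p(x) = -x^3 - 4x^2 - 3x

Build the Lagrange basis polynomials:
L_0(x) = (x + 1)(x - 1)(x - 2) / [-12] = -(1/12)x^3 + (1/6)x^2 + (1/12)x - 1/6
L_1(x) = (x + 2)(x - 1)(x - 2) / [6] = (1/6)x^3 - (1/6)x^2 - (2/3)x + 2/3
L_2(x) = (x + 2)(x + 1)(x - 2) / [-6] = -(1/6)x^3 - (1/6)x^2 + (2/3)x + 2/3
L_3(x) = (x + 2)(x + 1)(x - 1) / [12] = (1/12)x^3 + (1/6)x^2 - (1/12)x - 1/6
p(x) = (-2)·L_0 + 0·L_1 + (-8)·L_2 + (-30)·L_3
  (-2)·L_0(x) = (1/6)x^3 - (1/3)x^2 - (1/6)x + 1/3
  0·L_1(x) = 0
  (-8)·L_2(x) = (4/3)x^3 + (4/3)x^2 - (16/3)x - 16/3
  (-30)·L_3(x) = -(5/2)x^3 - 5x^2 + (5/2)x + 5
Adding term by term: -x^3 - 4x^2 - 3x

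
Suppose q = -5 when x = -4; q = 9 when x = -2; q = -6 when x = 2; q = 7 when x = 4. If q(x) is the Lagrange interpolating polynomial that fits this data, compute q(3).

-163/48

Evaluate each Lagrange basis at x = 3:
L_0(3) = (5)·(1)·(-1)/[(-2)·(-6)·(-8)] = 5/96
L_1(3) = (7)·(1)·(-1)/[(2)·(-4)·(-6)] = -7/48
L_2(3) = (7)·(5)·(-1)/[(6)·(4)·(-2)] = 35/48
L_3(3) = (7)·(5)·(1)/[(8)·(6)·(2)] = 35/96
Sum: (-5)·(5/96) + 9·(-7/48) + (-6)·(35/48) + 7·(35/96) = -163/48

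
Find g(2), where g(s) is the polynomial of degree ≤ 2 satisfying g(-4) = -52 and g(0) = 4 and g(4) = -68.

-16

Evaluate each Lagrange basis at s = 2:
L_0(2) = (2)·(-2)/[(-4)·(-8)] = -1/8
L_1(2) = (6)·(-2)/[(4)·(-4)] = 3/4
L_2(2) = (6)·(2)/[(8)·(4)] = 3/8
Sum: (-52)·(-1/8) + 4·(3/4) + (-68)·(3/8) = -16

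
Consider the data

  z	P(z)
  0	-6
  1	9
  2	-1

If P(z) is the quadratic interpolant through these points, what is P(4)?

L_0(4) = (3)·(2)/[(-1)·(-2)] = 3
L_1(4) = (4)·(2)/[(1)·(-1)] = -8
L_2(4) = (4)·(3)/[(2)·(1)] = 6
Sum: (-6)·(3) + 9·(-8) + (-1)·(6) = -96

-96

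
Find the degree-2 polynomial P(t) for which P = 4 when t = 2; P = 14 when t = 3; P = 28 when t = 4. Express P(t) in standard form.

P(t) = 2t^2 - 4

Build the Lagrange basis polynomials:
L_0(t) = (t - 3)(t - 4) / [2] = (1/2)t^2 - (7/2)t + 6
L_1(t) = (t - 2)(t - 4) / [-1] = -t^2 + 6t - 8
L_2(t) = (t - 2)(t - 3) / [2] = (1/2)t^2 - (5/2)t + 3
P(t) = 4·L_0 + 14·L_1 + 28·L_2
  4·L_0(t) = 2t^2 - 14t + 24
  14·L_1(t) = -14t^2 + 84t - 112
  28·L_2(t) = 14t^2 - 70t + 84
Adding term by term: 2t^2 - 4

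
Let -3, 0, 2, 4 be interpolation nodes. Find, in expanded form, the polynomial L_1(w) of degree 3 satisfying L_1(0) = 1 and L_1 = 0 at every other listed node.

L_1(w) = (w + 3)(w - 2)(w - 4) / [(3)·(-2)·(-4)]
       = (w^3 - 3w^2 - 10w + 24) / (24)

L_1(w) = (1/24)w^3 - (1/8)w^2 - (5/12)w + 1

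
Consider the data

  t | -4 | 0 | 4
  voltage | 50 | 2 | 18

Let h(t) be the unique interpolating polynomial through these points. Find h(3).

8

L_0(3) = (3)·(-1)/[(-4)·(-8)] = -3/32
L_1(3) = (7)·(-1)/[(4)·(-4)] = 7/16
L_2(3) = (7)·(3)/[(8)·(4)] = 21/32
Sum: 50·(-3/32) + 2·(7/16) + 18·(21/32) = 8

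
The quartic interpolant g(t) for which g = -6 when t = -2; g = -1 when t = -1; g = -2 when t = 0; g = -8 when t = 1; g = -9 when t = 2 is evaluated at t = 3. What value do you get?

L_0(3) = (4)·(3)·(2)·(1)/[(-1)·(-2)·(-3)·(-4)] = 1
L_1(3) = (5)·(3)·(2)·(1)/[(1)·(-1)·(-2)·(-3)] = -5
L_2(3) = (5)·(4)·(2)·(1)/[(2)·(1)·(-1)·(-2)] = 10
L_3(3) = (5)·(4)·(3)·(1)/[(3)·(2)·(1)·(-1)] = -10
L_4(3) = (5)·(4)·(3)·(2)/[(4)·(3)·(2)·(1)] = 5
Sum: (-6)·(1) + (-1)·(-5) + (-2)·(10) + (-8)·(-10) + (-9)·(5) = 14

14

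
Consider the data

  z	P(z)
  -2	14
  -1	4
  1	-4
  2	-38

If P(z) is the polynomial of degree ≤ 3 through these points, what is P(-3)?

52

Evaluate each Lagrange basis at z = -3:
L_0(-3) = (-2)·(-4)·(-5)/[(-1)·(-3)·(-4)] = 10/3
L_1(-3) = (-1)·(-4)·(-5)/[(1)·(-2)·(-3)] = -10/3
L_2(-3) = (-1)·(-2)·(-5)/[(3)·(2)·(-1)] = 5/3
L_3(-3) = (-1)·(-2)·(-4)/[(4)·(3)·(1)] = -2/3
Sum: 14·(10/3) + 4·(-10/3) + (-4)·(5/3) + (-38)·(-2/3) = 52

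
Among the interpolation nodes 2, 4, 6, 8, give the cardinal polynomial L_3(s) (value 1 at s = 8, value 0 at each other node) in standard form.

L_3(s) = (1/48)s^3 - (1/4)s^2 + (11/12)s - 1

L_3(s) = (s - 2)(s - 4)(s - 6) / [(6)·(4)·(2)]
       = (s^3 - 12s^2 + 44s - 48) / (48)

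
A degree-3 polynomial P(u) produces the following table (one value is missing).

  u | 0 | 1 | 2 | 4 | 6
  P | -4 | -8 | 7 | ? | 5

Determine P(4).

218/5

The 4 known values determine P uniquely (degree ≤ 3).
L_0(4) = (3)·(2)·(-2)/[(-1)·(-2)·(-6)] = 1
L_1(4) = (4)·(2)·(-2)/[(1)·(-1)·(-5)] = -16/5
L_2(4) = (4)·(3)·(-2)/[(2)·(1)·(-4)] = 3
L_3(4) = (4)·(3)·(2)/[(6)·(5)·(4)] = 1/5
Sum: (-4)·(1) + (-8)·(-16/5) + 7·(3) + 5·(1/5) = 218/5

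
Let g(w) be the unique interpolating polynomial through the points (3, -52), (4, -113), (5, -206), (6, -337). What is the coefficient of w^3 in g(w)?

-1

Build the Lagrange basis polynomials:
L_0(w) = (w - 4)(w - 5)(w - 6) / [-6] = -(1/6)w^3 + (5/2)w^2 - (37/3)w + 20
L_1(w) = (w - 3)(w - 5)(w - 6) / [2] = (1/2)w^3 - 7w^2 + (63/2)w - 45
L_2(w) = (w - 3)(w - 4)(w - 6) / [-2] = -(1/2)w^3 + (13/2)w^2 - 27w + 36
L_3(w) = (w - 3)(w - 4)(w - 5) / [6] = (1/6)w^3 - 2w^2 + (47/6)w - 10
g(w) = (-52)·L_0 + (-113)·L_1 + (-206)·L_2 + (-337)·L_3
Only the coefficient of w^3 is needed; take it from each L_i and combine:
(-52)·(-1/6) + (-113)·(1/2) + (-206)·(-1/2) + (-337)·(1/6) = -1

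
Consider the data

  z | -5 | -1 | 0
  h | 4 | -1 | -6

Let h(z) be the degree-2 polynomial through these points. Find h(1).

L_0(1) = (2)·(1)/[(-4)·(-5)] = 1/10
L_1(1) = (6)·(1)/[(4)·(-1)] = -3/2
L_2(1) = (6)·(2)/[(5)·(1)] = 12/5
Sum: 4·(1/10) + (-1)·(-3/2) + (-6)·(12/5) = -25/2

-25/2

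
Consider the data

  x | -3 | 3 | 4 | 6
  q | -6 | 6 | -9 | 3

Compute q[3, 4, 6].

7

q[3,4] = (-9 - 6) / (4 - 3) = -15
q[4,6] = (3 - (-9)) / (6 - 4) = 6
q[3,4,6] = (6 - (-15)) / (6 - 3) = 7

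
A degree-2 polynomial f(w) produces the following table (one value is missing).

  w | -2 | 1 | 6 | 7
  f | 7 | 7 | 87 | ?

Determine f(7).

The 3 known values determine f uniquely (degree ≤ 2).
L_0(7) = (6)·(1)/[(-3)·(-8)] = 1/4
L_1(7) = (9)·(1)/[(3)·(-5)] = -3/5
L_2(7) = (9)·(6)/[(8)·(5)] = 27/20
Sum: 7·(1/4) + 7·(-3/5) + 87·(27/20) = 115

115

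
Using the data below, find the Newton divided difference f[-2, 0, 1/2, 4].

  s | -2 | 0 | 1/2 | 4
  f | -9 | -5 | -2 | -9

f[-2,0] = (-5 - (-9)) / (0 - (-2)) = 2
f[0,1/2] = (-2 - (-5)) / (1/2 - 0) = 6
f[1/2,4] = (-9 - (-2)) / (4 - 1/2) = -2
f[-2,0,1/2] = (6 - 2) / (1/2 - (-2)) = 8/5
f[0,1/2,4] = (-2 - 6) / (4 - 0) = -2
f[-2,0,1/2,4] = (-2 - 8/5) / (4 - (-2)) = -3/5

-3/5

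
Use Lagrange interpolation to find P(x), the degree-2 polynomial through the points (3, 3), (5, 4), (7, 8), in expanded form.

P(x) = (3/8)x^2 - (5/2)x + 57/8

Build the Lagrange basis polynomials:
L_0(x) = (x - 5)(x - 7) / [8] = (1/8)x^2 - (3/2)x + 35/8
L_1(x) = (x - 3)(x - 7) / [-4] = -(1/4)x^2 + (5/2)x - 21/4
L_2(x) = (x - 3)(x - 5) / [8] = (1/8)x^2 - x + 15/8
P(x) = 3·L_0 + 4·L_1 + 8·L_2
  3·L_0(x) = (3/8)x^2 - (9/2)x + 105/8
  4·L_1(x) = -x^2 + 10x - 21
  8·L_2(x) = x^2 - 8x + 15
Adding term by term: (3/8)x^2 - (5/2)x + 57/8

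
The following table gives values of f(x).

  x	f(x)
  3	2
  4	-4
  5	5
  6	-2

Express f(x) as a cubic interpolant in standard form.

Build the Lagrange basis polynomials:
L_0(x) = (x - 4)(x - 5)(x - 6) / [-6] = -(1/6)x^3 + (5/2)x^2 - (37/3)x + 20
L_1(x) = (x - 3)(x - 5)(x - 6) / [2] = (1/2)x^3 - 7x^2 + (63/2)x - 45
L_2(x) = (x - 3)(x - 4)(x - 6) / [-2] = -(1/2)x^3 + (13/2)x^2 - 27x + 36
L_3(x) = (x - 3)(x - 4)(x - 5) / [6] = (1/6)x^3 - 2x^2 + (47/6)x - 10
f(x) = 2·L_0 + (-4)·L_1 + 5·L_2 + (-2)·L_3
  2·L_0(x) = -(1/3)x^3 + 5x^2 - (74/3)x + 40
  (-4)·L_1(x) = -2x^3 + 28x^2 - 126x + 180
  5·L_2(x) = -(5/2)x^3 + (65/2)x^2 - 135x + 180
  (-2)·L_3(x) = -(1/3)x^3 + 4x^2 - (47/3)x + 20
Adding term by term: -(31/6)x^3 + (139/2)x^2 - (904/3)x + 420

f(x) = -(31/6)x^3 + (139/2)x^2 - (904/3)x + 420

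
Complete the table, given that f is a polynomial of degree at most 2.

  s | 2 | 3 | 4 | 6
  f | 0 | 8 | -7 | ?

-106

The 3 known values determine f uniquely (degree ≤ 2).
L_0(6) = (3)·(2)/[(-1)·(-2)] = 3
L_1(6) = (4)·(2)/[(1)·(-1)] = -8
L_2(6) = (4)·(3)/[(2)·(1)] = 6
Sum: 0 + 8·(-8) + (-7)·(6) = -106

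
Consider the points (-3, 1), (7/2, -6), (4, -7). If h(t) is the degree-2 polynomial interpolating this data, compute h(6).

-1061/91

Using Newton's divided-difference form:
h[-3,7/2] = (-6 - 1) / (7/2 - (-3)) = -14/13
h[7/2,4] = (-7 - (-6)) / (4 - 7/2) = -2
h[-3,7/2,4] = (-2 - (-14/13)) / (4 - (-3)) = -12/91
h(6) = 1 + (-14/13)·(9) + (-12/91)·(9)·(5/2) = -1061/91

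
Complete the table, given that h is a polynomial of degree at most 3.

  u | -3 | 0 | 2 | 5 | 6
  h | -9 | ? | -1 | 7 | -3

-16

The 4 known values determine h uniquely (degree ≤ 3).
Evaluate each Lagrange basis at u = 0:
L_0(0) = (-2)·(-5)·(-6)/[(-5)·(-8)·(-9)] = 1/6
L_1(0) = (3)·(-5)·(-6)/[(5)·(-3)·(-4)] = 3/2
L_2(0) = (3)·(-2)·(-6)/[(8)·(3)·(-1)] = -3/2
L_3(0) = (3)·(-2)·(-5)/[(9)·(4)·(1)] = 5/6
Sum: (-9)·(1/6) + (-1)·(3/2) + 7·(-3/2) + (-3)·(5/6) = -16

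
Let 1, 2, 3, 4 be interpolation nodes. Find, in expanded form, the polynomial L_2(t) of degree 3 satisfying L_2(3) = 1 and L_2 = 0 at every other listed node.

L_2(t) = (t - 1)(t - 2)(t - 4) / [(2)·(1)·(-1)]
       = (t^3 - 7t^2 + 14t - 8) / (-2)

L_2(t) = -(1/2)t^3 + (7/2)t^2 - 7t + 4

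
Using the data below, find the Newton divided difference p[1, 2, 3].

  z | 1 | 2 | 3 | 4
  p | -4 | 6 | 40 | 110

12

p[1,2] = (6 - (-4)) / (2 - 1) = 10
p[2,3] = (40 - 6) / (3 - 2) = 34
p[1,2,3] = (34 - 10) / (3 - 1) = 12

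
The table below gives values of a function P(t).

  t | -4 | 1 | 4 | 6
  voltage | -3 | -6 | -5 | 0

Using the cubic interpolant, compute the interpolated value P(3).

-601/100

Evaluate each Lagrange basis at t = 3:
L_0(3) = (2)·(-1)·(-3)/[(-5)·(-8)·(-10)] = -3/200
L_1(3) = (7)·(-1)·(-3)/[(5)·(-3)·(-5)] = 7/25
L_2(3) = (7)·(2)·(-3)/[(8)·(3)·(-2)] = 7/8
L_3(3) = (7)·(2)·(-1)/[(10)·(5)·(2)] = -7/50
Sum: (-3)·(-3/200) + (-6)·(7/25) + (-5)·(7/8) + 0 = -601/100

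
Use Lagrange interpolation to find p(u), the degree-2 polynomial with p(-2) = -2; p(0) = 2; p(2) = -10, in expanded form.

p(u) = -2u^2 - 2u + 2

L_0(u) = u(u - 2) / [8] = (1/8)u^2 - (1/4)u
L_1(u) = (u + 2)(u - 2) / [-4] = -(1/4)u^2 + 1
L_2(u) = (u + 2)u / [8] = (1/8)u^2 + (1/4)u
p(u) = (-2)·L_0 + 2·L_1 + (-10)·L_2
  (-2)·L_0(u) = -(1/4)u^2 + (1/2)u
  2·L_1(u) = -(1/2)u^2 + 2
  (-10)·L_2(u) = -(5/4)u^2 - (5/2)u
Adding term by term: -2u^2 - 2u + 2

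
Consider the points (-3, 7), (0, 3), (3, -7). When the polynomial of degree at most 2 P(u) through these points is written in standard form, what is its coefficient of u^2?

-1/3

L_0(u) = u(u - 3) / [18] = (1/18)u^2 - (1/6)u
L_1(u) = (u + 3)(u - 3) / [-9] = -(1/9)u^2 + 1
L_2(u) = (u + 3)u / [18] = (1/18)u^2 + (1/6)u
P(u) = 7·L_0 + 3·L_1 + (-7)·L_2
Only the coefficient of u^2 is needed; take it from each L_i and combine:
7·(1/18) + 3·(-1/9) + (-7)·(1/18) = -1/3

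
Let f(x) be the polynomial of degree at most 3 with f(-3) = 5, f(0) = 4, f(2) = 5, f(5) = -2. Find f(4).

11/5

L_0(4) = (4)·(2)·(-1)/[(-3)·(-5)·(-8)] = 1/15
L_1(4) = (7)·(2)·(-1)/[(3)·(-2)·(-5)] = -7/15
L_2(4) = (7)·(4)·(-1)/[(5)·(2)·(-3)] = 14/15
L_3(4) = (7)·(4)·(2)/[(8)·(5)·(3)] = 7/15
Sum: 5·(1/15) + 4·(-7/15) + 5·(14/15) + (-2)·(7/15) = 11/5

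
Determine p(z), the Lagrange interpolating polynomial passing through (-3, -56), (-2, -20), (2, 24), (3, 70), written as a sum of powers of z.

p(z) = 2z^3 + z^2 + 3z - 2

L_0(z) = (z + 2)(z - 2)(z - 3) / [-30] = -(1/30)z^3 + (1/10)z^2 + (2/15)z - 2/5
L_1(z) = (z + 3)(z - 2)(z - 3) / [20] = (1/20)z^3 - (1/10)z^2 - (9/20)z + 9/10
L_2(z) = (z + 3)(z + 2)(z - 3) / [-20] = -(1/20)z^3 - (1/10)z^2 + (9/20)z + 9/10
L_3(z) = (z + 3)(z + 2)(z - 2) / [30] = (1/30)z^3 + (1/10)z^2 - (2/15)z - 2/5
p(z) = (-56)·L_0 + (-20)·L_1 + 24·L_2 + 70·L_3
  (-56)·L_0(z) = (28/15)z^3 - (28/5)z^2 - (112/15)z + 112/5
  (-20)·L_1(z) = -z^3 + 2z^2 + 9z - 18
  24·L_2(z) = -(6/5)z^3 - (12/5)z^2 + (54/5)z + 108/5
  70·L_3(z) = (7/3)z^3 + 7z^2 - (28/3)z - 28
Adding term by term: 2z^3 + z^2 + 3z - 2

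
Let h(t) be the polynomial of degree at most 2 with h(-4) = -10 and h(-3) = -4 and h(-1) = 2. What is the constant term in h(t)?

2

Build the Lagrange basis polynomials:
L_0(t) = (t + 3)(t + 1) / [3] = (1/3)t^2 + (4/3)t + 1
L_1(t) = (t + 4)(t + 1) / [-2] = -(1/2)t^2 - (5/2)t - 2
L_2(t) = (t + 4)(t + 3) / [6] = (1/6)t^2 + (7/6)t + 2
h(t) = (-10)·L_0 + (-4)·L_1 + 2·L_2
Only the constant term is needed; take it from each L_i and combine:
(-10)·(1) + (-4)·(-2) + 2·(2) = 2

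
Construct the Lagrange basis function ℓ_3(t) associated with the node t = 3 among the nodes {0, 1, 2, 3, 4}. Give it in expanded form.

ℓ_3(t) = t(t - 1)(t - 2)(t - 4) / [(3)·(2)·(1)·(-1)]
       = (t^4 - 7t^3 + 14t^2 - 8t) / (-6)

ℓ_3(t) = -(1/6)t^4 + (7/6)t^3 - (7/3)t^2 + (4/3)t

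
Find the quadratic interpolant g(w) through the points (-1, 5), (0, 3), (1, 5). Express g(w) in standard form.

Newton's divided differences:
g[-1,0] = (3 - 5) / (0 - (-1)) = -2
g[0,1] = (5 - 3) / (1 - 0) = 2
g[-1,0,1] = (2 - (-2)) / (1 - (-1)) = 2
g(w) = 5 + (-2)·(w + 1) + 2·(w + 1)w
Expanding: g(w) = 2w^2 + 3

g(w) = 2w^2 + 3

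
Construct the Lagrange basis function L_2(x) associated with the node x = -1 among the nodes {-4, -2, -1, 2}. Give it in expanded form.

L_2(x) = (x + 4)(x + 2)(x - 2) / [(3)·(1)·(-3)]
       = (x^3 + 4x^2 - 4x - 16) / (-9)

L_2(x) = -(1/9)x^3 - (4/9)x^2 + (4/9)x + 16/9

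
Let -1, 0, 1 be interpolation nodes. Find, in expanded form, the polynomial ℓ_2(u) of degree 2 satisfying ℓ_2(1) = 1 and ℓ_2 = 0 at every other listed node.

ℓ_2(u) = (1/2)u^2 + (1/2)u

ℓ_2(u) = (u + 1)u / [(2)·(1)]
       = (u^2 + u) / (2)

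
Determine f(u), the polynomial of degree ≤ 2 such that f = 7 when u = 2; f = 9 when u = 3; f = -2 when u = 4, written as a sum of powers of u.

f(u) = -(13/2)u^2 + (69/2)u - 36

Build the Lagrange basis polynomials:
L_0(u) = (u - 3)(u - 4) / [2] = (1/2)u^2 - (7/2)u + 6
L_1(u) = (u - 2)(u - 4) / [-1] = -u^2 + 6u - 8
L_2(u) = (u - 2)(u - 3) / [2] = (1/2)u^2 - (5/2)u + 3
f(u) = 7·L_0 + 9·L_1 + (-2)·L_2
  7·L_0(u) = (7/2)u^2 - (49/2)u + 42
  9·L_1(u) = -9u^2 + 54u - 72
  (-2)·L_2(u) = -u^2 + 5u - 6
Adding term by term: -(13/2)u^2 + (69/2)u - 36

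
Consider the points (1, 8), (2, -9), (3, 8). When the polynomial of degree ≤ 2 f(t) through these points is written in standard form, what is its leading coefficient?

17

The leading coefficient equals the top divided difference f[1,2,3].
f[1,2] = (-9 - 8) / (2 - 1) = -17
f[2,3] = (8 - (-9)) / (3 - 2) = 17
f[1,2,3] = (17 - (-17)) / (3 - 1) = 17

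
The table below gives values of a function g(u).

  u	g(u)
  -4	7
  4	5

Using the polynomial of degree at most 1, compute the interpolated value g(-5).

29/4

Evaluate each Lagrange basis at u = -5:
L_0(-5) = (-9)/[(-8)] = 9/8
L_1(-5) = (-1)/[(8)] = -1/8
Sum: 7·(9/8) + 5·(-1/8) = 29/4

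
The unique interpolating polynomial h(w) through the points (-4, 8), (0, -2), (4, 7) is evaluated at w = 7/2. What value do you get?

Using Newton's divided-difference form:
h[-4,0] = (-2 - 8) / (0 - (-4)) = -5/2
h[0,4] = (7 - (-2)) / (4 - 0) = 9/4
h[-4,0,4] = (9/4 - (-5/2)) / (4 - (-4)) = 19/32
h(7/2) = 8 + (-5/2)·(15/2) + (19/32)·(15/2)·(7/2) = 619/128

619/128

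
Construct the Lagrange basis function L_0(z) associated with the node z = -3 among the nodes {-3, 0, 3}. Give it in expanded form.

L_0(z) = z(z - 3) / [(-3)·(-6)]
       = (z^2 - 3z) / (18)

L_0(z) = (1/18)z^2 - (1/6)z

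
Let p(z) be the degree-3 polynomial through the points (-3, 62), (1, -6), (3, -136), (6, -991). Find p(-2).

9

L_0(-2) = (-3)·(-5)·(-8)/[(-4)·(-6)·(-9)] = 5/9
L_1(-2) = (1)·(-5)·(-8)/[(4)·(-2)·(-5)] = 1
L_2(-2) = (1)·(-3)·(-8)/[(6)·(2)·(-3)] = -2/3
L_3(-2) = (1)·(-3)·(-5)/[(9)·(5)·(3)] = 1/9
Sum: 62·(5/9) + (-6)·(1) + (-136)·(-2/3) + (-991)·(1/9) = 9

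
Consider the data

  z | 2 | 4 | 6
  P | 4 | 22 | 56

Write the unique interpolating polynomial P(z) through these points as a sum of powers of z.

P(z) = 2z^2 - 3z + 2

Build the Lagrange basis polynomials:
L_0(z) = (z - 4)(z - 6) / [8] = (1/8)z^2 - (5/4)z + 3
L_1(z) = (z - 2)(z - 6) / [-4] = -(1/4)z^2 + 2z - 3
L_2(z) = (z - 2)(z - 4) / [8] = (1/8)z^2 - (3/4)z + 1
P(z) = 4·L_0 + 22·L_1 + 56·L_2
  4·L_0(z) = (1/2)z^2 - 5z + 12
  22·L_1(z) = -(11/2)z^2 + 44z - 66
  56·L_2(z) = 7z^2 - 42z + 56
Adding term by term: 2z^2 - 3z + 2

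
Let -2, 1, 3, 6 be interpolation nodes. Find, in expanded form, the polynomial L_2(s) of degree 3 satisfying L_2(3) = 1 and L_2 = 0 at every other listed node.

L_2(s) = (s + 2)(s - 1)(s - 6) / [(5)·(2)·(-3)]
       = (s^3 - 5s^2 - 8s + 12) / (-30)

L_2(s) = -(1/30)s^3 + (1/6)s^2 + (4/15)s - 2/5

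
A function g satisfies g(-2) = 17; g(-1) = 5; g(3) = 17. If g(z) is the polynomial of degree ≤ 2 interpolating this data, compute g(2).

5

Evaluate each Lagrange basis at z = 2:
L_0(2) = (3)·(-1)/[(-1)·(-5)] = -3/5
L_1(2) = (4)·(-1)/[(1)·(-4)] = 1
L_2(2) = (4)·(3)/[(5)·(4)] = 3/5
Sum: 17·(-3/5) + 5·(1) + 17·(3/5) = 5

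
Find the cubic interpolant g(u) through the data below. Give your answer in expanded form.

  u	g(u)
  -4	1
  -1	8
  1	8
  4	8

g(u) = (7/120)u^3 - (7/30)u^2 - (7/120)u + 247/30

Build the Lagrange basis polynomials:
L_0(u) = (u + 1)(u - 1)(u - 4) / [-120] = -(1/120)u^3 + (1/30)u^2 + (1/120)u - 1/30
L_1(u) = (u + 4)(u - 1)(u - 4) / [30] = (1/30)u^3 - (1/30)u^2 - (8/15)u + 8/15
L_2(u) = (u + 4)(u + 1)(u - 4) / [-30] = -(1/30)u^3 - (1/30)u^2 + (8/15)u + 8/15
L_3(u) = (u + 4)(u + 1)(u - 1) / [120] = (1/120)u^3 + (1/30)u^2 - (1/120)u - 1/30
g(u) = 1·L_0 + 8·L_1 + 8·L_2 + 8·L_3
  1·L_0(u) = -(1/120)u^3 + (1/30)u^2 + (1/120)u - 1/30
  8·L_1(u) = (4/15)u^3 - (4/15)u^2 - (64/15)u + 64/15
  8·L_2(u) = -(4/15)u^3 - (4/15)u^2 + (64/15)u + 64/15
  8·L_3(u) = (1/15)u^3 + (4/15)u^2 - (1/15)u - 4/15
Adding term by term: (7/120)u^3 - (7/30)u^2 - (7/120)u + 247/30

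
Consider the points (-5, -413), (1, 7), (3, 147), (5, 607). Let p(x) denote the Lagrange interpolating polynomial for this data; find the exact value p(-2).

Evaluate each Lagrange basis at x = -2:
L_0(-2) = (-3)·(-5)·(-7)/[(-6)·(-8)·(-10)] = 7/32
L_1(-2) = (3)·(-5)·(-7)/[(6)·(-2)·(-4)] = 35/16
L_2(-2) = (3)·(-3)·(-7)/[(8)·(2)·(-2)] = -63/32
L_3(-2) = (3)·(-3)·(-5)/[(10)·(4)·(2)] = 9/16
Sum: (-413)·(7/32) + 7·(35/16) + 147·(-63/32) + 607·(9/16) = -23

-23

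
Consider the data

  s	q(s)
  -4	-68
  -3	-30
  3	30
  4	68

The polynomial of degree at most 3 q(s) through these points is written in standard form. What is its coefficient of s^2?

0

Build the Lagrange basis polynomials:
L_0(s) = (s + 3)(s - 3)(s - 4) / [-56] = -(1/56)s^3 + (1/14)s^2 + (9/56)s - 9/14
L_1(s) = (s + 4)(s - 3)(s - 4) / [42] = (1/42)s^3 - (1/14)s^2 - (8/21)s + 8/7
L_2(s) = (s + 4)(s + 3)(s - 4) / [-42] = -(1/42)s^3 - (1/14)s^2 + (8/21)s + 8/7
L_3(s) = (s + 4)(s + 3)(s - 3) / [56] = (1/56)s^3 + (1/14)s^2 - (9/56)s - 9/14
q(s) = (-68)·L_0 + (-30)·L_1 + 30·L_2 + 68·L_3
Only the coefficient of s^2 is needed; take it from each L_i and combine:
(-68)·(1/14) + (-30)·(-1/14) + 30·(-1/14) + 68·(1/14) = 0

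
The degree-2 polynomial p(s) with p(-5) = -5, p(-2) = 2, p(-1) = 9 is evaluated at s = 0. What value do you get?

55/3

Evaluate each Lagrange basis at s = 0:
L_0(0) = (2)·(1)/[(-3)·(-4)] = 1/6
L_1(0) = (5)·(1)/[(3)·(-1)] = -5/3
L_2(0) = (5)·(2)/[(4)·(1)] = 5/2
Sum: (-5)·(1/6) + 2·(-5/3) + 9·(5/2) = 55/3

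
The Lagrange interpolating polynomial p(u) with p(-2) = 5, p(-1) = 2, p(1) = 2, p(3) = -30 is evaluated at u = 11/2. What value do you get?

Evaluate each Lagrange basis at u = 11/2:
L_0(11/2) = (13/2)·(9/2)·(5/2)/[(-1)·(-3)·(-5)] = -39/8
L_1(11/2) = (15/2)·(9/2)·(5/2)/[(1)·(-2)·(-4)] = 675/64
L_2(11/2) = (15/2)·(13/2)·(5/2)/[(3)·(2)·(-2)] = -325/32
L_3(11/2) = (15/2)·(13/2)·(9/2)/[(5)·(4)·(2)] = 351/64
Sum: 5·(-39/8) + 2·(675/64) + 2·(-325/32) + (-30)·(351/64) = -1505/8

-1505/8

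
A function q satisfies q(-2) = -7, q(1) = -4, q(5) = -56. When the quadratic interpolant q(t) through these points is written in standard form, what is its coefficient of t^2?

L_0(t) = (t - 1)(t - 5) / [21] = (1/21)t^2 - (2/7)t + 5/21
L_1(t) = (t + 2)(t - 5) / [-12] = -(1/12)t^2 + (1/4)t + 5/6
L_2(t) = (t + 2)(t - 1) / [28] = (1/28)t^2 + (1/28)t - 1/14
q(t) = (-7)·L_0 + (-4)·L_1 + (-56)·L_2
Only the coefficient of t^2 is needed; take it from each L_i and combine:
(-7)·(1/21) + (-4)·(-1/12) + (-56)·(1/28) = -2

-2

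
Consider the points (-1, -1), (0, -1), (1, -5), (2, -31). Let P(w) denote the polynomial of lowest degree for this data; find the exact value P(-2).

Evaluate each Lagrange basis at w = -2:
L_0(-2) = (-2)·(-3)·(-4)/[(-1)·(-2)·(-3)] = 4
L_1(-2) = (-1)·(-3)·(-4)/[(1)·(-1)·(-2)] = -6
L_2(-2) = (-1)·(-2)·(-4)/[(2)·(1)·(-1)] = 4
L_3(-2) = (-1)·(-2)·(-3)/[(3)·(2)·(1)] = -1
Sum: (-1)·(4) + (-1)·(-6) + (-5)·(4) + (-31)·(-1) = 13

13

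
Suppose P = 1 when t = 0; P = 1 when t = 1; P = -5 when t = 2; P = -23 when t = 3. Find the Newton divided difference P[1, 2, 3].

-6

P[1,2] = (-5 - 1) / (2 - 1) = -6
P[2,3] = (-23 - (-5)) / (3 - 2) = -18
P[1,2,3] = (-18 - (-6)) / (3 - 1) = -6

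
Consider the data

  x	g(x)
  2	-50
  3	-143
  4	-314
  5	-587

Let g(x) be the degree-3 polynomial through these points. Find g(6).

Evaluate each Lagrange basis at x = 6:
L_0(6) = (3)·(2)·(1)/[(-1)·(-2)·(-3)] = -1
L_1(6) = (4)·(2)·(1)/[(1)·(-1)·(-2)] = 4
L_2(6) = (4)·(3)·(1)/[(2)·(1)·(-1)] = -6
L_3(6) = (4)·(3)·(2)/[(3)·(2)·(1)] = 4
Sum: (-50)·(-1) + (-143)·(4) + (-314)·(-6) + (-587)·(4) = -986

-986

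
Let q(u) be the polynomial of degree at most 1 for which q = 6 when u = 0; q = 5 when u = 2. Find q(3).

9/2

Evaluate each Lagrange basis at u = 3:
L_0(3) = (1)/[(-2)] = -1/2
L_1(3) = (3)/[(2)] = 3/2
Sum: 6·(-1/2) + 5·(3/2) = 9/2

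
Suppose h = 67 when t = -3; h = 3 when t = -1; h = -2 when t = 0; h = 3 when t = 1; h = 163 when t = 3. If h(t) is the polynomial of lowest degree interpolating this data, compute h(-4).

Using Newton's divided-difference form:
h[-3,-1] = (3 - 67) / (-1 - (-3)) = -32
h[-1,0] = (-2 - 3) / (0 - (-1)) = -5
h[0,1] = (3 - (-2)) / (1 - 0) = 5
h[1,3] = (163 - 3) / (3 - 1) = 80
h[-3,-1,0] = (-5 - (-32)) / (0 - (-3)) = 9
h[-1,0,1] = (5 - (-5)) / (1 - (-1)) = 5
h[0,1,3] = (80 - 5) / (3 - 0) = 25
h[-3,-1,0,1] = (5 - 9) / (1 - (-3)) = -1
h[-1,0,1,3] = (25 - 5) / (3 - (-1)) = 5
h[-3,-1,0,1,3] = (5 - (-1)) / (3 - (-3)) = 1
h(-4) = 67 + (-32)·(-1) + 9·(-1)·(-3) + (-1)·(-1)·(-3)·(-4) + 1·(-1)·(-3)·(-4)·(-5) = 198

198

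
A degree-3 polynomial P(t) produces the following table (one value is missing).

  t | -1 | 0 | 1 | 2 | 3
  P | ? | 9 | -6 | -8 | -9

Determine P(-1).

49

The 4 known values determine P uniquely (degree ≤ 3).
L_0(-1) = (-2)·(-3)·(-4)/[(-1)·(-2)·(-3)] = 4
L_1(-1) = (-1)·(-3)·(-4)/[(1)·(-1)·(-2)] = -6
L_2(-1) = (-1)·(-2)·(-4)/[(2)·(1)·(-1)] = 4
L_3(-1) = (-1)·(-2)·(-3)/[(3)·(2)·(1)] = -1
Sum: 9·(4) + (-6)·(-6) + (-8)·(4) + (-9)·(-1) = 49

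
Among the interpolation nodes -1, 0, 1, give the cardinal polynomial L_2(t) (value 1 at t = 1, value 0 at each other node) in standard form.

L_2(t) = (1/2)t^2 + (1/2)t

L_2(t) = (t + 1)t / [(2)·(1)]
       = (t^2 + t) / (2)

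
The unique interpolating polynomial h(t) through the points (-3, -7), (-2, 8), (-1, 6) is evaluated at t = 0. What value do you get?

-13

Evaluate each Lagrange basis at t = 0:
L_0(0) = (2)·(1)/[(-1)·(-2)] = 1
L_1(0) = (3)·(1)/[(1)·(-1)] = -3
L_2(0) = (3)·(2)/[(2)·(1)] = 3
Sum: (-7)·(1) + 8·(-3) + 6·(3) = -13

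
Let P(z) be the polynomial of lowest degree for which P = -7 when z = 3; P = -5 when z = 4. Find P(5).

-3

L_0(5) = (1)/[(-1)] = -1
L_1(5) = (2)/[(1)] = 2
Sum: (-7)·(-1) + (-5)·(2) = -3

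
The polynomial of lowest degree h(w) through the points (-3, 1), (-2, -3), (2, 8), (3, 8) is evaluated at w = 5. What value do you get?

-43/5

L_0(5) = (7)·(3)·(2)/[(-1)·(-5)·(-6)] = -7/5
L_1(5) = (8)·(3)·(2)/[(1)·(-4)·(-5)] = 12/5
L_2(5) = (8)·(7)·(2)/[(5)·(4)·(-1)] = -28/5
L_3(5) = (8)·(7)·(3)/[(6)·(5)·(1)] = 28/5
Sum: 1·(-7/5) + (-3)·(12/5) + 8·(-28/5) + 8·(28/5) = -43/5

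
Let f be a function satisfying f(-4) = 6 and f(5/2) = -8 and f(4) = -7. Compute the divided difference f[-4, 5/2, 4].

f[-4,5/2] = (-8 - 6) / (5/2 - (-4)) = -28/13
f[5/2,4] = (-7 - (-8)) / (4 - 5/2) = 2/3
f[-4,5/2,4] = (2/3 - (-28/13)) / (4 - (-4)) = 55/156

55/156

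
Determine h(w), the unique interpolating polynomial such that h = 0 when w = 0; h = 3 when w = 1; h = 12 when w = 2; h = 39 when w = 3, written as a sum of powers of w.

Newton's divided differences:
h[0,1] = (3 - 0) / (1 - 0) = 3
h[1,2] = (12 - 3) / (2 - 1) = 9
h[2,3] = (39 - 12) / (3 - 2) = 27
h[0,1,2] = (9 - 3) / (2 - 0) = 3
h[1,2,3] = (27 - 9) / (3 - 1) = 9
h[0,1,2,3] = (9 - 3) / (3 - 0) = 2
h(w) = 3·w + 3·w(w - 1) + 2·w(w - 1)(w - 2)
Expanding: h(w) = 2w^3 - 3w^2 + 4w

h(w) = 2w^3 - 3w^2 + 4w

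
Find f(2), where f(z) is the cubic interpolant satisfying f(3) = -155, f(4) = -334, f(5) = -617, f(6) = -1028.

-56

Using Newton's divided-difference form:
f[3,4] = (-334 - (-155)) / (4 - 3) = -179
f[4,5] = (-617 - (-334)) / (5 - 4) = -283
f[5,6] = (-1028 - (-617)) / (6 - 5) = -411
f[3,4,5] = (-283 - (-179)) / (5 - 3) = -52
f[4,5,6] = (-411 - (-283)) / (6 - 4) = -64
f[3,4,5,6] = (-64 - (-52)) / (6 - 3) = -4
f(2) = -155 + (-179)·(-1) + (-52)·(-1)·(-2) + (-4)·(-1)·(-2)·(-3) = -56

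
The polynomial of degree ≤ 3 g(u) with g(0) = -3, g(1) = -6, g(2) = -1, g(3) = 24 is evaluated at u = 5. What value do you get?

182

L_0(5) = (4)·(3)·(2)/[(-1)·(-2)·(-3)] = -4
L_1(5) = (5)·(3)·(2)/[(1)·(-1)·(-2)] = 15
L_2(5) = (5)·(4)·(2)/[(2)·(1)·(-1)] = -20
L_3(5) = (5)·(4)·(3)/[(3)·(2)·(1)] = 10
Sum: (-3)·(-4) + (-6)·(15) + (-1)·(-20) + 24·(10) = 182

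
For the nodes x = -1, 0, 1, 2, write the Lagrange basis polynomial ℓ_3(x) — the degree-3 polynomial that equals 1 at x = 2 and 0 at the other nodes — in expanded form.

ℓ_3(x) = (1/6)x^3 - (1/6)x

ℓ_3(x) = (x + 1)x(x - 1) / [(3)·(2)·(1)]
       = (x^3 - x) / (6)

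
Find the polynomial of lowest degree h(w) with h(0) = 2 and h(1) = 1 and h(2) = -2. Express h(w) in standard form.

h(w) = -w^2 + 2

L_0(w) = (w - 1)(w - 2) / [2] = (1/2)w^2 - (3/2)w + 1
L_1(w) = w(w - 2) / [-1] = -w^2 + 2w
L_2(w) = w(w - 1) / [2] = (1/2)w^2 - (1/2)w
h(w) = 2·L_0 + 1·L_1 + (-2)·L_2
  2·L_0(w) = w^2 - 3w + 2
  1·L_1(w) = -w^2 + 2w
  (-2)·L_2(w) = -w^2 + w
Adding term by term: -w^2 + 2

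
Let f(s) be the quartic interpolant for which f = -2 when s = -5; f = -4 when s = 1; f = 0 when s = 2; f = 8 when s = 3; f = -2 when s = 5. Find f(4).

647/56

L_0(4) = (3)·(2)·(1)·(-1)/[(-6)·(-7)·(-8)·(-10)] = -1/560
L_1(4) = (9)·(2)·(1)·(-1)/[(6)·(-1)·(-2)·(-4)] = 3/8
L_2(4) = (9)·(3)·(1)·(-1)/[(7)·(1)·(-1)·(-3)] = -9/7
L_3(4) = (9)·(3)·(2)·(-1)/[(8)·(2)·(1)·(-2)] = 27/16
L_4(4) = (9)·(3)·(2)·(1)/[(10)·(4)·(3)·(2)] = 9/40
Sum: (-2)·(-1/560) + (-4)·(3/8) + 0 + 8·(27/16) + (-2)·(9/40) = 647/56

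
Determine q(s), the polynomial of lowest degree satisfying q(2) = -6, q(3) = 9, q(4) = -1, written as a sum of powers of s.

Build the Lagrange basis polynomials:
L_0(s) = (s - 3)(s - 4) / [2] = (1/2)s^2 - (7/2)s + 6
L_1(s) = (s - 2)(s - 4) / [-1] = -s^2 + 6s - 8
L_2(s) = (s - 2)(s - 3) / [2] = (1/2)s^2 - (5/2)s + 3
q(s) = (-6)·L_0 + 9·L_1 + (-1)·L_2
  (-6)·L_0(s) = -3s^2 + 21s - 36
  9·L_1(s) = -9s^2 + 54s - 72
  (-1)·L_2(s) = -(1/2)s^2 + (5/2)s - 3
Adding term by term: -(25/2)s^2 + (155/2)s - 111

q(s) = -(25/2)s^2 + (155/2)s - 111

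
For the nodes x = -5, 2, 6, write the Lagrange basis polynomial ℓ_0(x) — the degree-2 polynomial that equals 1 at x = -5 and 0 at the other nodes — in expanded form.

ℓ_0(x) = (1/77)x^2 - (8/77)x + 12/77

ℓ_0(x) = (x - 2)(x - 6) / [(-7)·(-11)]
       = (x^2 - 8x + 12) / (77)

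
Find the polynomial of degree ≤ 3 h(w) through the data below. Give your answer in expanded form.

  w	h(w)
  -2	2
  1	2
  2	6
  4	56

Newton's divided differences:
h[-2,1] = (2 - 2) / (1 - (-2)) = 0
h[1,2] = (6 - 2) / (2 - 1) = 4
h[2,4] = (56 - 6) / (4 - 2) = 25
h[-2,1,2] = (4 - 0) / (2 - (-2)) = 1
h[1,2,4] = (25 - 4) / (4 - 1) = 7
h[-2,1,2,4] = (7 - 1) / (4 - (-2)) = 1
h(w) = 2 + 1·(w + 2)(w - 1) + 1·(w + 2)(w - 1)(w - 2)
Expanding: h(w) = w^3 - 3w + 4

h(w) = w^3 - 3w + 4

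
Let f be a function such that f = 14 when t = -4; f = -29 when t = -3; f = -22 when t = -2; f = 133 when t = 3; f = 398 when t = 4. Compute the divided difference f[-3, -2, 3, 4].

5

f[-3,-2] = (-22 - (-29)) / (-2 - (-3)) = 7
f[-2,3] = (133 - (-22)) / (3 - (-2)) = 31
f[3,4] = (398 - 133) / (4 - 3) = 265
f[-3,-2,3] = (31 - 7) / (3 - (-3)) = 4
f[-2,3,4] = (265 - 31) / (4 - (-2)) = 39
f[-3,-2,3,4] = (39 - 4) / (4 - (-3)) = 5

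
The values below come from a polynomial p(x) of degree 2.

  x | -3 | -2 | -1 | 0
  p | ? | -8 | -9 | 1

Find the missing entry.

The 3 known values determine p uniquely (degree ≤ 2).
Evaluate each Lagrange basis at x = -3:
L_0(-3) = (-2)·(-3)/[(-1)·(-2)] = 3
L_1(-3) = (-1)·(-3)/[(1)·(-1)] = -3
L_2(-3) = (-1)·(-2)/[(2)·(1)] = 1
Sum: (-8)·(3) + (-9)·(-3) + 1·(1) = 4

4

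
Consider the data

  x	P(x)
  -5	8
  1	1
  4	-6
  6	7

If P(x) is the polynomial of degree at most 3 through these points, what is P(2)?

Using Newton's divided-difference form:
P[-5,1] = (1 - 8) / (1 - (-5)) = -7/6
P[1,4] = (-6 - 1) / (4 - 1) = -7/3
P[4,6] = (7 - (-6)) / (6 - 4) = 13/2
P[-5,1,4] = (-7/3 - (-7/6)) / (4 - (-5)) = -7/54
P[1,4,6] = (13/2 - (-7/3)) / (6 - 1) = 53/30
P[-5,1,4,6] = (53/30 - (-7/54)) / (6 - (-5)) = 256/1485
P(2) = 8 + (-7/6)·(7) + (-7/54)·(7)·(1) + (256/1485)·(7)·(1)·(-2) = -5179/1485

-5179/1485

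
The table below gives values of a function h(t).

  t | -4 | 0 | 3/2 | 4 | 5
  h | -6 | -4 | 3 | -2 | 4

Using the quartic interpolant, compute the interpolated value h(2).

L_0(2) = (2)·(1/2)·(-2)·(-3)/[(-4)·(-11/2)·(-8)·(-9)] = 1/264
L_1(2) = (6)·(1/2)·(-2)·(-3)/[(4)·(-3/2)·(-4)·(-5)] = -3/20
L_2(2) = (6)·(2)·(-2)·(-3)/[(11/2)·(3/2)·(-5/2)·(-7/2)] = 384/385
L_3(2) = (6)·(2)·(1/2)·(-3)/[(8)·(4)·(5/2)·(-1)] = 9/40
L_4(2) = (6)·(2)·(1/2)·(-2)/[(9)·(5)·(7/2)·(1)] = -8/105
Sum: (-6)·(1/264) + (-4)·(-3/20) + 3·(384/385) + (-2)·(9/40) + 4·(-8/105) = 3251/1155

3251/1155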